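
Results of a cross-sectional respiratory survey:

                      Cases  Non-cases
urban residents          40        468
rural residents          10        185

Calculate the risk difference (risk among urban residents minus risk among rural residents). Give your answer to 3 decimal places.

risk, urban residents = 40/508 = 0.0787
risk, rural residents = 10/195 = 0.0513
risk difference = 0.0787 − 0.0513 = 0.027

0.027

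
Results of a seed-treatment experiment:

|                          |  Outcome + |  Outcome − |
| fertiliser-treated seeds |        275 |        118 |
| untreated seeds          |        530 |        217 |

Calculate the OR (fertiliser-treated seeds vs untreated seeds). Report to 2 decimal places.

OR = (275 × 217) / (118 × 530) = 59675/62540 ≈ 0.95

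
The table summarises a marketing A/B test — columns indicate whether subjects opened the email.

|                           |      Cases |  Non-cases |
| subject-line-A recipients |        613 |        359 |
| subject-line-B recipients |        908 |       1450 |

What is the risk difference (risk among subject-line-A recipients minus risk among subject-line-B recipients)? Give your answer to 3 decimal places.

risk, subject-line-A recipients = 613/972 = 0.6307
risk, subject-line-B recipients = 908/2358 = 0.3851
risk difference = 0.6307 − 0.3851 = 0.246

RD ≈ 0.246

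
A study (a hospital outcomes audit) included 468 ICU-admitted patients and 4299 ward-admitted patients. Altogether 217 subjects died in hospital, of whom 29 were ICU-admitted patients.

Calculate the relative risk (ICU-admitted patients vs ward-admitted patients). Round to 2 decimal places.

1.42

ICU-admitted patients without the outcome: 468 − 29 = 439
ward-admitted patients with the outcome: 217 − 29 = 188
ward-admitted patients without the outcome: 4299 − 188 = 4111
risk, ICU-admitted patients = 29/468 = 0.06197
risk, ward-admitted patients = 188/4299 = 0.04373
RR = 0.06197 / 0.04373 = 1.42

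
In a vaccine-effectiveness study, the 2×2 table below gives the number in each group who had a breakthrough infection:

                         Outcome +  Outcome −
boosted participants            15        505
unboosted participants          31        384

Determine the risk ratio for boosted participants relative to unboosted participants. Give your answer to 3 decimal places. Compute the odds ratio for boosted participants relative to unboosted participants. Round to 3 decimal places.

RR = 0.386; OR = 0.368

risk, boosted participants = 15/520 = 0.02885
risk, unboosted participants = 31/415 = 0.07470
RR = 0.02885 / 0.07470 = 0.386
odds, boosted participants = 15/505 = 0.02970
odds, unboosted participants = 31/384 = 0.08073
OR = 0.02970 / 0.08073 = 0.368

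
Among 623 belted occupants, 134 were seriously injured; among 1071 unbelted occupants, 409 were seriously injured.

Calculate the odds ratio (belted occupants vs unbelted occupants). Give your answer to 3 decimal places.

OR = (134 × 662) / (489 × 409) = 88708/200001 ≈ 0.444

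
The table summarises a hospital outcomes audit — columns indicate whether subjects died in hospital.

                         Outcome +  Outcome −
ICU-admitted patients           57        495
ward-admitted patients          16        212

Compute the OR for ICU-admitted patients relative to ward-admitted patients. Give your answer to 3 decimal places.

OR = 1.526

odds, ICU-admitted patients = 57/495 = 0.1152
odds, ward-admitted patients = 16/212 = 0.0755
OR = 0.1152 / 0.0755 = 1.526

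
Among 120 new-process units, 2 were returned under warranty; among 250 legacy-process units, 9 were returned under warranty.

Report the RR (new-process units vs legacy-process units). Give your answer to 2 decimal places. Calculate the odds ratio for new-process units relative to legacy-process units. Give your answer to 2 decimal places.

risk, new-process units = 2/120 = 0.01667
risk, legacy-process units = 9/250 = 0.03600
RR = 0.01667 / 0.03600 = 0.46
OR = (2 × 241) / (118 × 9) = 482/1062 ≈ 0.45

RR = 0.46; OR = 0.45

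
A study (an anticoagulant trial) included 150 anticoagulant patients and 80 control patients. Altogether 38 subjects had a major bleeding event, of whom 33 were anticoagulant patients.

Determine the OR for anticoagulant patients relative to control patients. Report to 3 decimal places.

anticoagulant patients without the outcome: 150 − 33 = 117
control patients with the outcome: 38 − 33 = 5
control patients without the outcome: 80 − 5 = 75
OR = (33 × 75) / (117 × 5) = 2475/585 ≈ 4.231

OR: 4.231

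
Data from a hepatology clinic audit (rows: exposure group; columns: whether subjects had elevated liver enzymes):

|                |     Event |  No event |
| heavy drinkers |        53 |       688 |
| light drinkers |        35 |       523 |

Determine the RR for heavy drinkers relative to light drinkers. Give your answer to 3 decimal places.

RR ≈ 1.140

risk, heavy drinkers = 53/741 = 0.0715
risk, light drinkers = 35/558 = 0.0627
RR = 0.0715 / 0.0627 = 1.140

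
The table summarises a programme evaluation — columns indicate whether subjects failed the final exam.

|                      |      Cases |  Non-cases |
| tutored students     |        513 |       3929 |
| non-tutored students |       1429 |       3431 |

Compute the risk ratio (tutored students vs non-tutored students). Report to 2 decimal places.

RR = 0.39

risk, tutored students = 513/4442 = 0.1155
risk, non-tutored students = 1429/4860 = 0.2940
RR = 0.1155 / 0.2940 = 0.39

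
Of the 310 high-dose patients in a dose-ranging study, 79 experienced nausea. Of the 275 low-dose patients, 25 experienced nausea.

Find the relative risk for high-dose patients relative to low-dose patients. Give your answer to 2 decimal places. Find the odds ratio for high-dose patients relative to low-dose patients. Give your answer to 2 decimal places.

risk, high-dose patients = 79/310 = 0.2548
risk, low-dose patients = 25/275 = 0.0909
RR = 0.2548 / 0.0909 = 2.80
OR = (79 × 250) / (231 × 25) = 19750/5775 ≈ 3.42

RR = 2.80; OR = 3.42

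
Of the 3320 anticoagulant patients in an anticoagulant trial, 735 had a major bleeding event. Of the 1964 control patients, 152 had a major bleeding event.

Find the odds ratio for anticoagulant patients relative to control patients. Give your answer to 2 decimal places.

odds, anticoagulant patients = 735/2585 = 0.2843
odds, control patients = 152/1812 = 0.0839
OR = 0.2843 / 0.0839 = 3.39

OR ≈ 3.39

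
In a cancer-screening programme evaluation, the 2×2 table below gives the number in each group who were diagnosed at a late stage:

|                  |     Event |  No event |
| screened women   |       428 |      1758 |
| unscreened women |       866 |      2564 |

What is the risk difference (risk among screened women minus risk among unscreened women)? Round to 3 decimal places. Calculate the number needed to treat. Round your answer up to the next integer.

RD = -0.057; NNT = 18

risk, screened women = 428/2186 = 0.1958
risk, unscreened women = 866/3430 = 0.2525
risk difference = 0.1958 − 0.2525 = -0.057
absolute risk difference = 0.056687
1 / 0.056687 = 17.641 → round up → 18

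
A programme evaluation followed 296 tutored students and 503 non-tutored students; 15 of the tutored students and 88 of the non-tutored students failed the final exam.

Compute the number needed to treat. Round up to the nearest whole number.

risk, tutored students = 15/296 = 0.050676
risk, non-tutored students = 88/503 = 0.174950
absolute risk difference = 0.124275
1 / 0.124275 = 8.047 → round up → 9

NNT = 9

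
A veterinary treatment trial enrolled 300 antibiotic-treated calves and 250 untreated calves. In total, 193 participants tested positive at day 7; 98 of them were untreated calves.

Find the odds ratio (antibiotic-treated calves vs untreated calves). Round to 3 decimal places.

antibiotic-treated calves with the outcome: 193 − 98 = 95
antibiotic-treated calves without the outcome: 300 − 95 = 205
untreated calves without the outcome: 250 − 98 = 152
OR = (95 × 152) / (205 × 98) = 14440/20090 ≈ 0.719

0.719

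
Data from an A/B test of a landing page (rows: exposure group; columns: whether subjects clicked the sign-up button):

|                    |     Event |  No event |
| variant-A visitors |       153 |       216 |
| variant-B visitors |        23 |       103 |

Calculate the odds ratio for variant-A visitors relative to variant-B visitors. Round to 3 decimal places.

3.172

odds, variant-A visitors = 153/216 = 0.7083
odds, variant-B visitors = 23/103 = 0.2233
OR = 0.7083 / 0.2233 = 3.172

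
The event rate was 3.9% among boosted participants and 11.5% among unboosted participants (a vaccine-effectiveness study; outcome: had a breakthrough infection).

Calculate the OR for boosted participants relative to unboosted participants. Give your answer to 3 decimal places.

odds, boosted participants = 0.03900/0.96100 = 0.04058
odds, unboosted participants = 0.11500/0.88500 = 0.12994
OR = 0.04058 / 0.12994 = 0.312

OR: 0.312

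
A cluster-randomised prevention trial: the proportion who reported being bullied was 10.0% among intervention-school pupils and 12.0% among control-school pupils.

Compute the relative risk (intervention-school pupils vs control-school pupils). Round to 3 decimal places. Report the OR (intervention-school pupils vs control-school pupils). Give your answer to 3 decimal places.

RR = 0.1000 / 0.1200 = 0.833
odds, intervention-school pupils = 0.1000/0.9000 = 0.1111
odds, control-school pupils = 0.1200/0.8800 = 0.1364
OR = 0.1111 / 0.1364 = 0.815

RR = 0.833; OR = 0.815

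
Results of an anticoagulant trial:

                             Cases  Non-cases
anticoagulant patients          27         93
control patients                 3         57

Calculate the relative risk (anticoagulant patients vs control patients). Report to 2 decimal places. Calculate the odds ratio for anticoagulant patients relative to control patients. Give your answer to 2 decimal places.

RR = 4.50; OR = 5.52

risk, anticoagulant patients = 27/120 = 0.2250
risk, control patients = 3/60 = 0.0500
RR = 0.2250 / 0.0500 = 4.50
OR = (27 × 57) / (93 × 3) = 1539/279 ≈ 5.52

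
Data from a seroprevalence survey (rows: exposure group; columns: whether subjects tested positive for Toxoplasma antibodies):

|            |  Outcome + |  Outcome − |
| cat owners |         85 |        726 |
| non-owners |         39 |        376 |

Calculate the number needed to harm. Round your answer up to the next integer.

NNH ≈ 93

risk, cat owners = 85/811 = 0.104809
risk, non-owners = 39/415 = 0.093976
absolute risk difference = 0.010833
1 / 0.010833 = 92.311 → round up → 93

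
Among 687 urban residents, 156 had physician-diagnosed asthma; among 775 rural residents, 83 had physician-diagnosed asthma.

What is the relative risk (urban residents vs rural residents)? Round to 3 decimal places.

2.120

risk, urban residents = 156/687 = 0.2271
risk, rural residents = 83/775 = 0.1071
RR = 0.2271 / 0.1071 = 2.120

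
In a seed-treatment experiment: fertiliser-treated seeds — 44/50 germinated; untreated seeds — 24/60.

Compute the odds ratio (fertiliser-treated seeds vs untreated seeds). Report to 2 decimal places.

odds, fertiliser-treated seeds = 44/6 = 7.3333
odds, untreated seeds = 24/36 = 0.6667
OR = 7.3333 / 0.6667 = 11.00

11.00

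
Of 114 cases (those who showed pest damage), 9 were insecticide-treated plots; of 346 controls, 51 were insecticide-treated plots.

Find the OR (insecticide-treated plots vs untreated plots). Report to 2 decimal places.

OR = (9 × 295) / (51 × 105) = 2655/5355 ≈ 0.50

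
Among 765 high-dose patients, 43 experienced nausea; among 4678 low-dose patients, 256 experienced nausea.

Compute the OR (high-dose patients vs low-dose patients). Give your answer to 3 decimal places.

OR = (43 × 4422) / (722 × 256) = 190146/184832 ≈ 1.029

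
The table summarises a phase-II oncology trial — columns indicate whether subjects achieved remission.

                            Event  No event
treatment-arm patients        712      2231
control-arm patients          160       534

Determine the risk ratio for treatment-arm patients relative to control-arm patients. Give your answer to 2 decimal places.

risk, treatment-arm patients = 712/2943 = 0.2419
risk, control-arm patients = 160/694 = 0.2305
RR = 0.2419 / 0.2305 = 1.05

1.05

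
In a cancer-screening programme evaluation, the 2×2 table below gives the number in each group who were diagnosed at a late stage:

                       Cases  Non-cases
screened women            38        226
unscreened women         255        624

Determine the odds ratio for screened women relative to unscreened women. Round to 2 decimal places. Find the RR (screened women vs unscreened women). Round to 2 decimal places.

OR = 0.41; RR = 0.50

odds, screened women = 38/226 = 0.1681
odds, unscreened women = 255/624 = 0.4087
OR = 0.1681 / 0.4087 = 0.41
risk, screened women = 38/264 = 0.1439
risk, unscreened women = 255/879 = 0.2901
RR = 0.1439 / 0.2901 = 0.50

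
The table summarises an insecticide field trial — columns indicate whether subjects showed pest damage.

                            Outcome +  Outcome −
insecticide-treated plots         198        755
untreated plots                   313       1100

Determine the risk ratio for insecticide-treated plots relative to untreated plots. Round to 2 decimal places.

RR = 0.94

risk, insecticide-treated plots = 198/953 = 0.2078
risk, untreated plots = 313/1413 = 0.2215
RR = 0.2078 / 0.2215 = 0.94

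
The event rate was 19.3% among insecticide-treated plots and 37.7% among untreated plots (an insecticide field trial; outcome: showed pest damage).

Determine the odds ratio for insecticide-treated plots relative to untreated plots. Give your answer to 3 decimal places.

OR ≈ 0.395

odds, insecticide-treated plots = 0.1930/0.8070 = 0.2392
odds, untreated plots = 0.3770/0.6230 = 0.6051
OR = 0.2392 / 0.6051 = 0.395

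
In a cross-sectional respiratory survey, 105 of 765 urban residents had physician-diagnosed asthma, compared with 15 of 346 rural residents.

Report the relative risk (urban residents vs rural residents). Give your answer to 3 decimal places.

risk, urban residents = 105/765 = 0.13725
risk, rural residents = 15/346 = 0.04335
RR = 0.13725 / 0.04335 = 3.166

3.166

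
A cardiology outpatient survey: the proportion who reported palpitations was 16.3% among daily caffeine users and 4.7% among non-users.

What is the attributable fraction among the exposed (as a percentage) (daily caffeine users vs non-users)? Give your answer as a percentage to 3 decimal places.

AR% = (0.16300 − 0.04700) / 0.16300 = 0.7117 → 71.166%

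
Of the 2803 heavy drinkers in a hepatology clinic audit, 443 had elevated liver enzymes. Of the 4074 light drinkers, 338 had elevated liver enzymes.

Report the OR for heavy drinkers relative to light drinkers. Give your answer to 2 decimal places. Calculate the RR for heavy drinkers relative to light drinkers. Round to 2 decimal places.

OR = 2.07; RR = 1.90

odds, heavy drinkers = 443/2360 = 0.1877
odds, light drinkers = 338/3736 = 0.0905
OR = 0.1877 / 0.0905 = 2.07
risk, heavy drinkers = 443/2803 = 0.1580
risk, light drinkers = 338/4074 = 0.0830
RR = 0.1580 / 0.0830 = 1.90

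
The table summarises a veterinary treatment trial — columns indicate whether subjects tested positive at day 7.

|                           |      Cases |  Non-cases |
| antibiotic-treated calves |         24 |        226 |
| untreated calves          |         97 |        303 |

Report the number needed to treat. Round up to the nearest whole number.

NNT: 7

risk, antibiotic-treated calves = 24/250 = 0.096000
risk, untreated calves = 97/400 = 0.242500
absolute risk difference = 0.146500
1 / 0.146500 = 6.826 → round up → 7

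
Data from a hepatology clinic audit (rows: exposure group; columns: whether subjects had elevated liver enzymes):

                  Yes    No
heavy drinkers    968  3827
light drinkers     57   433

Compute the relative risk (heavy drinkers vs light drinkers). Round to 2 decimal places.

risk, heavy drinkers = 968/4795 = 0.2019
risk, light drinkers = 57/490 = 0.1163
RR = 0.2019 / 0.1163 = 1.74

1.74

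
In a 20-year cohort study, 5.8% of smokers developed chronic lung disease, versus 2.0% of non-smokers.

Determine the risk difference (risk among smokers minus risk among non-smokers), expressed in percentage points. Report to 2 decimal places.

3.80

risk difference = 0.05800 − 0.02000 = 0.03800 → 3.80 percentage points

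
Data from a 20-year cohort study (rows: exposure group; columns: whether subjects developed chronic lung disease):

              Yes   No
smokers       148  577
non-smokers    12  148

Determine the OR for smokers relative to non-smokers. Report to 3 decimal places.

OR = (148 × 148) / (577 × 12) = 21904/6924 ≈ 3.163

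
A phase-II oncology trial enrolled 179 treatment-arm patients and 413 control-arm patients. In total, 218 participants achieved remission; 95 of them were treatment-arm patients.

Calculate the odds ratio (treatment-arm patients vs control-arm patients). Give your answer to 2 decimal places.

treatment-arm patients without the outcome: 179 − 95 = 84
control-arm patients with the outcome: 218 − 95 = 123
control-arm patients without the outcome: 413 − 123 = 290
OR = (95 × 290) / (84 × 123) = 27550/10332 ≈ 2.67

2.67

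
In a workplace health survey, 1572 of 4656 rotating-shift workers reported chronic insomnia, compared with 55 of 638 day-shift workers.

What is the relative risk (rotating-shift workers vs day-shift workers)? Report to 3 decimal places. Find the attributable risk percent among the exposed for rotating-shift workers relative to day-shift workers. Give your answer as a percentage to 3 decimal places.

RR = 3.916; AR% = 74.467%

risk, rotating-shift workers = 1572/4656 = 0.3376
risk, day-shift workers = 55/638 = 0.0862
RR = 0.3376 / 0.0862 = 3.916
AR% = (0.3376 − 0.0862) / 0.3376 = 0.7447 → 74.467%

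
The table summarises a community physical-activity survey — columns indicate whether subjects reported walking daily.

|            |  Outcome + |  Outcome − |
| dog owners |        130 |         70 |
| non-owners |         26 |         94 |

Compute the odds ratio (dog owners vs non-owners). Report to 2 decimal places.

OR ≈ 6.71

odds, dog owners = 130/70 = 1.8571
odds, non-owners = 26/94 = 0.2766
OR = 1.8571 / 0.2766 = 6.71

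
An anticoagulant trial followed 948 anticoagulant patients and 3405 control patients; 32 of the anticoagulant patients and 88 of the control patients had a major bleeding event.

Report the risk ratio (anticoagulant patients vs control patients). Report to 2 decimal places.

risk, anticoagulant patients = 32/948 = 0.03376
risk, control patients = 88/3405 = 0.02584
RR = 0.03376 / 0.02584 = 1.31

1.31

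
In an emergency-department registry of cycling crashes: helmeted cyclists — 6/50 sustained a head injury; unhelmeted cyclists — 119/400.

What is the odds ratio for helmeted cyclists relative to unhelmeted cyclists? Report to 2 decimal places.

0.32

odds, helmeted cyclists = 6/44 = 0.1364
odds, unhelmeted cyclists = 119/281 = 0.4235
OR = 0.1364 / 0.4235 = 0.32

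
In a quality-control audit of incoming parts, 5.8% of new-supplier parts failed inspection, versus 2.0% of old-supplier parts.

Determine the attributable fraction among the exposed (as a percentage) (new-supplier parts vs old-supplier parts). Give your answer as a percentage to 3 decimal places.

AR% = (0.05800 − 0.02000) / 0.05800 = 0.6552 → 65.517%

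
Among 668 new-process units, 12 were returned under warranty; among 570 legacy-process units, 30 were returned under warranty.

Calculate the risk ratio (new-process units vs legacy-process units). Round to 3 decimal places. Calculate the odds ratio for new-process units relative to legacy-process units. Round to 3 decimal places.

risk, new-process units = 12/668 = 0.01796
risk, legacy-process units = 30/570 = 0.05263
RR = 0.01796 / 0.05263 = 0.341
OR = (12 × 540) / (656 × 30) = 6480/19680 ≈ 0.329

RR = 0.341; OR = 0.329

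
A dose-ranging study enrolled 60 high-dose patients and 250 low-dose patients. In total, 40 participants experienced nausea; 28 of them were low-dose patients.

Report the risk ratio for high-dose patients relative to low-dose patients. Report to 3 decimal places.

high-dose patients with the outcome: 40 − 28 = 12
high-dose patients without the outcome: 60 − 12 = 48
low-dose patients without the outcome: 250 − 28 = 222
risk, high-dose patients = 12/60 = 0.2000
risk, low-dose patients = 28/250 = 0.1120
RR = 0.2000 / 0.1120 = 1.786

RR: 1.786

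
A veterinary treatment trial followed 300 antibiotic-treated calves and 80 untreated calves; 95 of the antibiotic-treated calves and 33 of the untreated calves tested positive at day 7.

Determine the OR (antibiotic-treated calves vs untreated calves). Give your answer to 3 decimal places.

OR = (95 × 47) / (205 × 33) = 4465/6765 ≈ 0.660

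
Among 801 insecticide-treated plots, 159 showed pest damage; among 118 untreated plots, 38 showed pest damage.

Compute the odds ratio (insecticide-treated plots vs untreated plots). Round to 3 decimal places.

OR = (159 × 80) / (642 × 38) = 12720/24396 ≈ 0.521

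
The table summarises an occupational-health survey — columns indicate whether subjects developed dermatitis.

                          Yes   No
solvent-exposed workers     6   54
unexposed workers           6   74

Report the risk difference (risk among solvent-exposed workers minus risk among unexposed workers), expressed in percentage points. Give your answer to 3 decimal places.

risk, solvent-exposed workers = 6/60 = 0.1000
risk, unexposed workers = 6/80 = 0.0750
risk difference = 0.1000 − 0.0750 = 0.0250 → 2.500 percentage points

RD: 2.500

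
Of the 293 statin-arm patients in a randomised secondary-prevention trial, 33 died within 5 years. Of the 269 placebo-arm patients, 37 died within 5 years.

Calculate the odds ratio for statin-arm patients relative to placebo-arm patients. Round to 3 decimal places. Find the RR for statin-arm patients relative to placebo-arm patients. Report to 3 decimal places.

OR = 0.796; RR = 0.819

OR = (33 × 232) / (260 × 37) = 7656/9620 ≈ 0.796
risk, statin-arm patients = 33/293 = 0.1126
risk, placebo-arm patients = 37/269 = 0.1375
RR = 0.1126 / 0.1375 = 0.819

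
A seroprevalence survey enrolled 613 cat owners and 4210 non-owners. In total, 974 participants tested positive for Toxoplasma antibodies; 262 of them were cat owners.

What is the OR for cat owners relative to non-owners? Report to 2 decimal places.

cat owners without the outcome: 613 − 262 = 351
non-owners with the outcome: 974 − 262 = 712
non-owners without the outcome: 4210 − 712 = 3498
odds, cat owners = 262/351 = 0.7464
odds, non-owners = 712/3498 = 0.2035
OR = 0.7464 / 0.2035 = 3.67

OR = 3.67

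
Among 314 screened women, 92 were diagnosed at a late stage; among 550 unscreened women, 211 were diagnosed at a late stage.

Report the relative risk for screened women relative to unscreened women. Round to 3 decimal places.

risk, screened women = 92/314 = 0.2930
risk, unscreened women = 211/550 = 0.3836
RR = 0.2930 / 0.3836 = 0.764

RR ≈ 0.764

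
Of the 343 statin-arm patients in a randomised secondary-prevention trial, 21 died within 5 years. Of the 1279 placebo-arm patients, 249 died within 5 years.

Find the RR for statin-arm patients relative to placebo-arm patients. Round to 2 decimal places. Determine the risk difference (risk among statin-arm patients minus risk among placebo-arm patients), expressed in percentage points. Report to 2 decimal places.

RR = 0.31; RD = -13.35

risk, statin-arm patients = 21/343 = 0.0612
risk, placebo-arm patients = 249/1279 = 0.1947
RR = 0.0612 / 0.1947 = 0.31
risk difference = 0.0612 − 0.1947 = -0.1335 → -13.35 percentage points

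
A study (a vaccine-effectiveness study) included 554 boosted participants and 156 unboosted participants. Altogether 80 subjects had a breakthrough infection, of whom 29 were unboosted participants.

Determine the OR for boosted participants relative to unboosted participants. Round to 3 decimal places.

OR = 0.444

boosted participants with the outcome: 80 − 29 = 51
boosted participants without the outcome: 554 − 51 = 503
unboosted participants without the outcome: 156 − 29 = 127
OR = (51 × 127) / (503 × 29) = 6477/14587 ≈ 0.444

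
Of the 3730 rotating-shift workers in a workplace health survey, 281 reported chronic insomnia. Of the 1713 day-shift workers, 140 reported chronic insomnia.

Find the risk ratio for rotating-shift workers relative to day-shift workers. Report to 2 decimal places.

risk, rotating-shift workers = 281/3730 = 0.0753
risk, day-shift workers = 140/1713 = 0.0817
RR = 0.0753 / 0.0817 = 0.92

0.92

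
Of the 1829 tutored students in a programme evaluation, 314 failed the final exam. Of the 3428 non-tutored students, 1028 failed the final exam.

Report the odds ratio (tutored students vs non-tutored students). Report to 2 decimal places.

0.48

odds, tutored students = 314/1515 = 0.2073
odds, non-tutored students = 1028/2400 = 0.4283
OR = 0.2073 / 0.4283 = 0.48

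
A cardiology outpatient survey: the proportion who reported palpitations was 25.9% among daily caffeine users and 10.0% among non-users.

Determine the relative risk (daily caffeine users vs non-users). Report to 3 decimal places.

RR = 0.2590 / 0.1000 = 2.590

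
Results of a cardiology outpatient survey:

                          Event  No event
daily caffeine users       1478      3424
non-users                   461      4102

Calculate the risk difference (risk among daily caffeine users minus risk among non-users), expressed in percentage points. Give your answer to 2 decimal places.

risk, daily caffeine users = 1478/4902 = 0.3015
risk, non-users = 461/4563 = 0.1010
risk difference = 0.3015 − 0.1010 = 0.2005 → 20.05 percentage points

20.05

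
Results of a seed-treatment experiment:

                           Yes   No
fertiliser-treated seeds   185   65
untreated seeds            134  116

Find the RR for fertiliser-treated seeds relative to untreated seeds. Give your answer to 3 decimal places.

RR: 1.381

risk, fertiliser-treated seeds = 185/250 = 0.7400
risk, untreated seeds = 134/250 = 0.5360
RR = 0.7400 / 0.5360 = 1.381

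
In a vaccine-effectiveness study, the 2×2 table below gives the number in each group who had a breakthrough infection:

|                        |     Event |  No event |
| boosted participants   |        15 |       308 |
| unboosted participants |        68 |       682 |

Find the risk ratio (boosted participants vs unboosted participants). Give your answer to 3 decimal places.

risk, boosted participants = 15/323 = 0.04644
risk, unboosted participants = 68/750 = 0.09067
RR = 0.04644 / 0.09067 = 0.512

RR = 0.512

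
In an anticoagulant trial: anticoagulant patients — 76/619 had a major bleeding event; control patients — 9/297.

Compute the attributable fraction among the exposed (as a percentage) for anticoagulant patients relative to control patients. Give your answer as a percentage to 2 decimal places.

risk, anticoagulant patients = 76/619 = 0.12278
risk, control patients = 9/297 = 0.03030
AR% = (0.12278 − 0.03030) / 0.12278 = 0.7532 → 75.32%

AR% ≈ 75.32%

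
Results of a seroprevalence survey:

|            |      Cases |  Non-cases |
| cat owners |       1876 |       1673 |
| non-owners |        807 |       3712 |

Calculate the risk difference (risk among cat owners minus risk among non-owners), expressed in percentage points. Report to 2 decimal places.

risk, cat owners = 1876/3549 = 0.5286
risk, non-owners = 807/4519 = 0.1786
risk difference = 0.5286 − 0.1786 = 0.3500 → 35.00 percentage points

RD ≈ 35.00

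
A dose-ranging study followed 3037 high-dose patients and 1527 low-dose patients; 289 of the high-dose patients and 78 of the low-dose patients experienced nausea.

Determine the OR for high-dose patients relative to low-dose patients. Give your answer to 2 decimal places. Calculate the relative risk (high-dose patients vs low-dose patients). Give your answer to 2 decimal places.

OR = (289 × 1449) / (2748 × 78) = 418761/214344 ≈ 1.95
risk, high-dose patients = 289/3037 = 0.0952
risk, low-dose patients = 78/1527 = 0.0511
RR = 0.0952 / 0.0511 = 1.86

OR = 1.95; RR = 1.86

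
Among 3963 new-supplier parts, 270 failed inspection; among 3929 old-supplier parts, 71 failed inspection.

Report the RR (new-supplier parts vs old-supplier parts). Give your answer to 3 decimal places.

RR: 3.770

risk, new-supplier parts = 270/3963 = 0.06813
risk, old-supplier parts = 71/3929 = 0.01807
RR = 0.06813 / 0.01807 = 3.770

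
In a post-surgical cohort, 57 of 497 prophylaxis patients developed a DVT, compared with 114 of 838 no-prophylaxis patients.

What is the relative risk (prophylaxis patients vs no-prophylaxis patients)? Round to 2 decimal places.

risk, prophylaxis patients = 57/497 = 0.1147
risk, no-prophylaxis patients = 114/838 = 0.1360
RR = 0.1147 / 0.1360 = 0.84

RR = 0.84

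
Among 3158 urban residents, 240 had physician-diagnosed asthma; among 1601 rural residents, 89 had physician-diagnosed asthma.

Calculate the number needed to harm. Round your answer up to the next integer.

risk, urban residents = 240/3158 = 0.075997
risk, rural residents = 89/1601 = 0.055590
absolute risk difference = 0.020407
1 / 0.020407 = 49.003 → round up → 50

50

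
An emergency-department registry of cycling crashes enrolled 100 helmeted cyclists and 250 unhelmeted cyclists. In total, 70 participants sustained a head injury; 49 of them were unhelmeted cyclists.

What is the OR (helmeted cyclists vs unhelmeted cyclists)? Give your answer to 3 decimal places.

helmeted cyclists with the outcome: 70 − 49 = 21
helmeted cyclists without the outcome: 100 − 21 = 79
unhelmeted cyclists without the outcome: 250 − 49 = 201
odds, helmeted cyclists = 21/79 = 0.2658
odds, unhelmeted cyclists = 49/201 = 0.2438
OR = 0.2658 / 0.2438 = 1.090

1.090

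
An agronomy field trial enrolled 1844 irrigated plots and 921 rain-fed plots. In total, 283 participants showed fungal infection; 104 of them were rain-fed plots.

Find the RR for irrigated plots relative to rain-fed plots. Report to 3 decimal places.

irrigated plots with the outcome: 283 − 104 = 179
irrigated plots without the outcome: 1844 − 179 = 1665
rain-fed plots without the outcome: 921 − 104 = 817
risk, irrigated plots = 179/1844 = 0.0971
risk, rain-fed plots = 104/921 = 0.1129
RR = 0.0971 / 0.1129 = 0.860

0.860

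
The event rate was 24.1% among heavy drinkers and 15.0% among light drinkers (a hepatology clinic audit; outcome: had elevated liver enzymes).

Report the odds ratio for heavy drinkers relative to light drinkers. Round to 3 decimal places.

OR = 1.799

odds, heavy drinkers = 0.2410/0.7590 = 0.3175
odds, light drinkers = 0.1500/0.8500 = 0.1765
OR = 0.3175 / 0.1765 = 1.799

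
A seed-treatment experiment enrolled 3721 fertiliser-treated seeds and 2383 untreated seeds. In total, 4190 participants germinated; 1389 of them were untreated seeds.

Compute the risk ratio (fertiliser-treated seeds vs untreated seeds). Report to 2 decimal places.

1.29

fertiliser-treated seeds with the outcome: 4190 − 1389 = 2801
fertiliser-treated seeds without the outcome: 3721 − 2801 = 920
untreated seeds without the outcome: 2383 − 1389 = 994
risk, fertiliser-treated seeds = 2801/3721 = 0.7528
risk, untreated seeds = 1389/2383 = 0.5829
RR = 0.7528 / 0.5829 = 1.29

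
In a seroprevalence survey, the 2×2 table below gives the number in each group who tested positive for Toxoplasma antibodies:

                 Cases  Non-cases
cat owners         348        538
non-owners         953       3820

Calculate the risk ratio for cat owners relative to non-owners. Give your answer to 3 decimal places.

risk, cat owners = 348/886 = 0.3928
risk, non-owners = 953/4773 = 0.1997
RR = 0.3928 / 0.1997 = 1.967

1.967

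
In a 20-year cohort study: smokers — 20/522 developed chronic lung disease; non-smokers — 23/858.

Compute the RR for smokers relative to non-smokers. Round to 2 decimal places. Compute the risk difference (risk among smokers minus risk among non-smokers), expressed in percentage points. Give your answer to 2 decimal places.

risk, smokers = 20/522 = 0.03831
risk, non-smokers = 23/858 = 0.02681
RR = 0.03831 / 0.02681 = 1.43
risk difference = 0.03831 − 0.02681 = 0.01151 → 1.15 percentage points

RR = 1.43; RD = 1.15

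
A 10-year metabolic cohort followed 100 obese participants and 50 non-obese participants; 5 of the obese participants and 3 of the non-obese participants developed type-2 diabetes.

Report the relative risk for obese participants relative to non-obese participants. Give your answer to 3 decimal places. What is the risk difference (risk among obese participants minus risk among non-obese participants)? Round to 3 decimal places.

RR = 0.833; RD = -0.010

risk, obese participants = 5/100 = 0.0500
risk, non-obese participants = 3/50 = 0.0600
RR = 0.0500 / 0.0600 = 0.833
risk difference = 0.0500 − 0.0600 = -0.010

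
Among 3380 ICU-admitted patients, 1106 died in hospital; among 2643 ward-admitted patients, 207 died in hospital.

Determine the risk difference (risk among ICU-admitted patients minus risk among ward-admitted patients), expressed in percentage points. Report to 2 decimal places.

RD = 24.89

risk, ICU-admitted patients = 1106/3380 = 0.3272
risk, ward-admitted patients = 207/2643 = 0.0783
risk difference = 0.3272 − 0.0783 = 0.2489 → 24.89 percentage points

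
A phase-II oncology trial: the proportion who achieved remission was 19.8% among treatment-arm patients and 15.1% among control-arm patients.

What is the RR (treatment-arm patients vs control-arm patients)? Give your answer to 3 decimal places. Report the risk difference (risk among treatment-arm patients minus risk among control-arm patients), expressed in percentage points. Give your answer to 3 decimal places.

RR = 0.1980 / 0.1510 = 1.311
risk difference = 0.1980 − 0.1510 = 0.0470 → 4.700 percentage points

RR = 1.311; RD = 4.700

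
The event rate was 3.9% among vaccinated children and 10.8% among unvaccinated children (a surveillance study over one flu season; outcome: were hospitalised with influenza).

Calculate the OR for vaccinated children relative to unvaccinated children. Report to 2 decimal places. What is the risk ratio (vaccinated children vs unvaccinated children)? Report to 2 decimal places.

odds, vaccinated children = 0.03900/0.96100 = 0.04058
odds, unvaccinated children = 0.10800/0.89200 = 0.12108
OR = 0.04058 / 0.12108 = 0.34
RR = 0.03900 / 0.10800 = 0.36

OR = 0.34; RR = 0.36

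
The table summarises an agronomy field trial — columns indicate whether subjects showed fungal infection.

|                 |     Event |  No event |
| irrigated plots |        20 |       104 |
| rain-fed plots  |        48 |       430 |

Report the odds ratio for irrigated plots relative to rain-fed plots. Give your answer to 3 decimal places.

OR = (20 × 430) / (104 × 48) = 8600/4992 ≈ 1.723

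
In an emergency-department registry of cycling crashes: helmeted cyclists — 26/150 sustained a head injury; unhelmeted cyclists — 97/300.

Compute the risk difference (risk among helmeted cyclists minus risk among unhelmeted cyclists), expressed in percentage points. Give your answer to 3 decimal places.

RD = -15.000

risk, helmeted cyclists = 26/150 = 0.1733
risk, unhelmeted cyclists = 97/300 = 0.3233
risk difference = 0.1733 − 0.3233 = -0.1500 → -15.000 percentage points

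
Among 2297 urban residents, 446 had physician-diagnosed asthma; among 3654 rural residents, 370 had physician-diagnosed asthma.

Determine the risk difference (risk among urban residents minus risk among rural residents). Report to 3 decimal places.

risk, urban residents = 446/2297 = 0.1942
risk, rural residents = 370/3654 = 0.1013
risk difference = 0.1942 − 0.1013 = 0.093

0.093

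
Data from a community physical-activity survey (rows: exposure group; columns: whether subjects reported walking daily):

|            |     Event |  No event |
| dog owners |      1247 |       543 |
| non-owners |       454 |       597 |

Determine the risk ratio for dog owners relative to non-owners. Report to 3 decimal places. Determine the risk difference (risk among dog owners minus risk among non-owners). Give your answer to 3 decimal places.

risk, dog owners = 1247/1790 = 0.6966
risk, non-owners = 454/1051 = 0.4320
RR = 0.6966 / 0.4320 = 1.613
risk difference = 0.6966 − 0.4320 = 0.265

RR = 1.613; RD = 0.265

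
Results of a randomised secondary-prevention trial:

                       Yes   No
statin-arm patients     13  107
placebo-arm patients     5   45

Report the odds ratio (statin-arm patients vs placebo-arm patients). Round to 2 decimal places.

OR = (13 × 45) / (107 × 5) = 585/535 ≈ 1.09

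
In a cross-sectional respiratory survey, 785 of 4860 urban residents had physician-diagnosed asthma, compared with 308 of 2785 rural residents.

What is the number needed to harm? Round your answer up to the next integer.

NNH: 20

risk, urban residents = 785/4860 = 0.161523
risk, rural residents = 308/2785 = 0.110592
absolute risk difference = 0.050930
1 / 0.050930 = 19.635 → round up → 20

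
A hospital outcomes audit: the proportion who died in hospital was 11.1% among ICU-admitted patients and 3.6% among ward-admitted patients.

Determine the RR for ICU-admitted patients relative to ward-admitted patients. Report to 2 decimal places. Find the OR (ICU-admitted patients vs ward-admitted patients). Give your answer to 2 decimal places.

RR = 3.08; OR = 3.34

RR = 0.11100 / 0.03600 = 3.08
odds, ICU-admitted patients = 0.11100/0.88900 = 0.12486
odds, ward-admitted patients = 0.03600/0.96400 = 0.03734
OR = 0.12486 / 0.03734 = 3.34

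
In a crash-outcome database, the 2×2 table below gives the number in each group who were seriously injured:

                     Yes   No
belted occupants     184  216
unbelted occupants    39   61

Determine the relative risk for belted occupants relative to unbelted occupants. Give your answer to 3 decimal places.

1.179

risk, belted occupants = 184/400 = 0.4600
risk, unbelted occupants = 39/100 = 0.3900
RR = 0.4600 / 0.3900 = 1.179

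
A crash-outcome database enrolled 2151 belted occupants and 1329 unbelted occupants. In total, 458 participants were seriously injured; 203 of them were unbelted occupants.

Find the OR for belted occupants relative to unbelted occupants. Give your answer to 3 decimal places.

belted occupants with the outcome: 458 − 203 = 255
belted occupants without the outcome: 2151 − 255 = 1896
unbelted occupants without the outcome: 1329 − 203 = 1126
OR = (255 × 1126) / (1896 × 203) = 287130/384888 ≈ 0.746

OR: 0.746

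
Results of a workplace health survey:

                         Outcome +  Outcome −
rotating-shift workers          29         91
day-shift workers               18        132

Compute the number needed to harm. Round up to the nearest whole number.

NNH ≈ 9

risk, rotating-shift workers = 29/120 = 0.241667
risk, day-shift workers = 18/150 = 0.120000
absolute risk difference = 0.121667
1 / 0.121667 = 8.219 → round up → 9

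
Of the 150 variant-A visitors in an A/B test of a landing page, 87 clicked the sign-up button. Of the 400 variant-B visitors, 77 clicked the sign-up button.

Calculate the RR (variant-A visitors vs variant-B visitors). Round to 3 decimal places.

risk, variant-A visitors = 87/150 = 0.5800
risk, variant-B visitors = 77/400 = 0.1925
RR = 0.5800 / 0.1925 = 3.013

RR = 3.013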